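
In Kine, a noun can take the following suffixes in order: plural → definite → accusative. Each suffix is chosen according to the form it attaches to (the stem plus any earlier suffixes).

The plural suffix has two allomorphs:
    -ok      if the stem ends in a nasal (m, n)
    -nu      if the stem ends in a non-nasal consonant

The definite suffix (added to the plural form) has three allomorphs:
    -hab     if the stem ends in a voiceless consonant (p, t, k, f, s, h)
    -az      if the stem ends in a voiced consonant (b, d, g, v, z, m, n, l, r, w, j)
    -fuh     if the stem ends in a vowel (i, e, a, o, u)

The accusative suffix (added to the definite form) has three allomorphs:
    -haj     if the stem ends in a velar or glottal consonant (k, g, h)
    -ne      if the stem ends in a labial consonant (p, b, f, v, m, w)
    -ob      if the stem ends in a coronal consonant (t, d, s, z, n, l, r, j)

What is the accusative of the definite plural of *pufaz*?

Since the final consonant of *pufaz* is /z/ (non-nasal), it takes -nu, giving *pufaznu*.
The plural form *pufaznu* — final sound /u/ (a vowel) → -fuh → *pufaznufuh*.
The definite form *pufaznufuh*: final consonant = /h/, velar/glottal → -haj → *pufaznufuhhaj*.

pufaznufuhhaj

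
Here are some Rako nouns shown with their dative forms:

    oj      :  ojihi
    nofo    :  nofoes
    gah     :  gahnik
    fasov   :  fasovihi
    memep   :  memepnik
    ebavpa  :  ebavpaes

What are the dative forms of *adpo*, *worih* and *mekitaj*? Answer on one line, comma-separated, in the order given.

adpoes, worihnik, mekitajihi

The suffix is conditioned by the final sound: -nik when the stem ends in a voiceless consonant (*gah*, *memep*); -ihi when the stem ends in a voiced consonant (*oj*, *fasov*); -es when the stem ends in a vowel (*nofo*, *ebavpa*).
*adpo*: final sound = /o/, a vowel → -es → *adpoes*.
Since the final sound of *worih* is /h/ (a voiceless consonant), it takes -nik, giving *worihnik*.
*mekitaj* — final sound /j/ (a voiced consonant) → -ihi → *mekitajihi*.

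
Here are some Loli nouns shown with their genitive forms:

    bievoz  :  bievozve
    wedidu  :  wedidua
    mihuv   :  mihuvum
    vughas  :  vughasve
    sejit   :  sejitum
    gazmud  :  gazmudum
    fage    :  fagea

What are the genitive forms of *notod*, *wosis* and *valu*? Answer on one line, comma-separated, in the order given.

notodum, wosisve, valua

The alternation tracks the final sound of the stem — -ve when the stem ends in a sibilant (*bievoz*, *vughas*); -um when the stem ends in a non-sibilant consonant (*mihuv*, *sejit*, *gazmud*); -a when the stem ends in a vowel (*wedidu*, *fage*).
Since the final sound of *notod* is /d/ (a non-sibilant consonant), it takes -um, giving *notodum*.
*wosis*: final sound = /s/, a sibilant → -ve → *wosisve*.
Since the final sound of *valu* is /u/ (a vowel), it takes -a, giving *valua*.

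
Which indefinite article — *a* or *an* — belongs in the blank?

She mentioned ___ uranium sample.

The indefinite article is chosen by the initial *sound* of the following word, not its spelling.
*uranium* begins with the sound /jʊ/ (u pronounced /jʊ/) — a consonant sound.
So the article is *a*: She mentioned a uranium sample.

a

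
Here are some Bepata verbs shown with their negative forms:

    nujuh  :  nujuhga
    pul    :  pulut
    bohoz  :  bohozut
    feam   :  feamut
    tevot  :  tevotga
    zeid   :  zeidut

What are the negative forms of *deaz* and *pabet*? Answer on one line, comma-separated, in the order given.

The pattern is voicing of the final consonant: -ga when the stem ends in a voiceless consonant (*nujuh*, *tevot*); -ut when the stem ends in a voiced consonant (*pul*, *bohoz*, *feam*, *zeid*).
The final consonant of *deaz* is /z/, which is voiced, so the suffix is -ut, giving *deazut*.
The final consonant of *pabet* is /t/, which is voiceless, so the suffix is -ga, giving *pabetga*.

deazut, pabetga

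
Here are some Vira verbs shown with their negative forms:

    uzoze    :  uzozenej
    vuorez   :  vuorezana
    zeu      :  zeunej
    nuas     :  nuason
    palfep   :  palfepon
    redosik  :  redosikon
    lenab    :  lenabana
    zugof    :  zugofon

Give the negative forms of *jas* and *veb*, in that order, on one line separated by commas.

The pattern is voicing of the final sound: -on when the stem ends in a voiceless consonant (*nuas*, *palfep*, *redosik*, *zugof*); -ana when the stem ends in a voiced consonant (*vuorez*, *lenab*); -nej when the stem ends in a vowel (*uzoze*, *zeu*).
*jas*: final sound = /s/, a voiceless consonant → -on → *jason*.
*veb* — final sound /b/ (a voiced consonant) → -ana → *vebana*.

jason, vebana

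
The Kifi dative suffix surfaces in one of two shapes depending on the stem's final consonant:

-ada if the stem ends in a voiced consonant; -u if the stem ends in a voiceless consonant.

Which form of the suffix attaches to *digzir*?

The final consonant of *digzir* is /r/, which is voiced, so the suffix is -ada.

-ada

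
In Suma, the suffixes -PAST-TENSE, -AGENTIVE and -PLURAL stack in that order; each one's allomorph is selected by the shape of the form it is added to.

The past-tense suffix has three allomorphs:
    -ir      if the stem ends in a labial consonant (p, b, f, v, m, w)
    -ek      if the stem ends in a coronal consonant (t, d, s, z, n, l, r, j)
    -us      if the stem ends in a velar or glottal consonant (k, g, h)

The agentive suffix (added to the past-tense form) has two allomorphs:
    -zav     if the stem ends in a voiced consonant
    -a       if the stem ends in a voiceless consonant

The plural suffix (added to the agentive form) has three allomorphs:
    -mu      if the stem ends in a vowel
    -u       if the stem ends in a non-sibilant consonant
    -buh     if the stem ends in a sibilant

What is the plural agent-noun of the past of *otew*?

otewirzavu

*otew*: final consonant = /w/, labial → -ir → *otewir*.
The past-tense form *otewir*: final consonant = /r/, voiced → -zav → *otewirzav*.
The final sound of the agentive form *otewirzav* is /v/, which is a non-sibilant consonant, so the plural suffix is -u, giving *otewirzavu*.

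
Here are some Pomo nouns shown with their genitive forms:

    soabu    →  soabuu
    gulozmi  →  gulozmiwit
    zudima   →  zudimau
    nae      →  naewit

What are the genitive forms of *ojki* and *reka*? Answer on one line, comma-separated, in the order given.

Looking at the last vowel of each stem: -wit when the last vowel of the stem is a front vowel (*gulozmi*, *nae*); -u when the last vowel of the stem is a back vowel (*soabu*, *zudima*).
Since the last vowel of *ojki* is /i/ (a front vowel), it takes -wit, giving *ojkiwit*.
*reka* — last vowel /a/ (a back vowel) → -u → *rekau*.

ojkiwit, rekau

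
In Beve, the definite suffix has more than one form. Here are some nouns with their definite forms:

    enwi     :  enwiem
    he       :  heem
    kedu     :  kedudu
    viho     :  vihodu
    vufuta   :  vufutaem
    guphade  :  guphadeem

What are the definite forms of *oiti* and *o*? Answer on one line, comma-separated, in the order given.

Looking at the last vowel of each stem: -du when the last vowel of the stem is a rounded vowel (*kedu*, *viho*); -em when the last vowel of the stem is an unrounded vowel (*enwi*, *he*, *vufuta*, *guphade*).
The last vowel of *oiti* is /i/, which is an unrounded vowel, so the suffix is -em, giving *oitiem*.
*o*: last vowel = /o/, a rounded vowel → -du → *odu*.

oitiem, odu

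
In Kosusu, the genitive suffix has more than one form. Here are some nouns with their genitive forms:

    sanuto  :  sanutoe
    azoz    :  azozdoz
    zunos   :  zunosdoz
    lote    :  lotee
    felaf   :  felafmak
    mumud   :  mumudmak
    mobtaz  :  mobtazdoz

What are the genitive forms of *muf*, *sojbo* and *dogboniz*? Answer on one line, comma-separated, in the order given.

mufmak, sojboe, dogbonizdoz

The pattern is sibilance of the final sound: -doz when the stem ends in a sibilant (*azoz*, *zunos*, *mobtaz*); -mak when the stem ends in a non-sibilant consonant (*felaf*, *mumud*); -e when the stem ends in a vowel (*sanuto*, *lote*).
The final sound of *muf* is /f/, which is a non-sibilant consonant, so the suffix is -mak, giving *mufmak*.
*sojbo*: final sound = /o/, a vowel → -e → *sojboe*.
*dogboniz*: final sound = /z/, a sibilant → -doz → *dogbonizdoz*.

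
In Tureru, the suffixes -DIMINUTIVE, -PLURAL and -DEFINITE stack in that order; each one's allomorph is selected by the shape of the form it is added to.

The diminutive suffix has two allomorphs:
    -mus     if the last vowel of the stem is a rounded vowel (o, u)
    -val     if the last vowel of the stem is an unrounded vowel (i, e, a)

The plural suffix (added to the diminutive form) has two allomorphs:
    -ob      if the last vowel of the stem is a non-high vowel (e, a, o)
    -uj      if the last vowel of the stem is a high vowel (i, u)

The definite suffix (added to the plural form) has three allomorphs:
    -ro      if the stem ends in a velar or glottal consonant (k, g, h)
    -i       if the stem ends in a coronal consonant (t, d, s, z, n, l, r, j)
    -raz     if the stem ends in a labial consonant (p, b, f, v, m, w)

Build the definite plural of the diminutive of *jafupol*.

jafupolmusuji

The last vowel of *jafupol* is /o/, which is a rounded vowel, so the diminutive suffix is -mus, giving *jafupolmus*.
Since the last vowel of the diminutive form *jafupolmus* is /u/ (a high vowel), it takes -uj, giving *jafupolmusuj*.
The final consonant of the plural form *jafupolmusuj* is /j/, which is coronal, so the definite suffix is -i, giving *jafupolmusuji*.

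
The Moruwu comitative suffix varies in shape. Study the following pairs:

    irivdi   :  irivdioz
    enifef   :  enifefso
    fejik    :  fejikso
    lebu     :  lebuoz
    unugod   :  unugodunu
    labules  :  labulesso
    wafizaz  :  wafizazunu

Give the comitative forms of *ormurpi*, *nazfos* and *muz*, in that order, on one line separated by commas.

ormurpioz, nazfosso, muzunu

The alternation tracks the final sound of the stem — -so when the stem ends in a voiceless consonant (*enifef*, *fejik*, *labules*); -unu when the stem ends in a voiced consonant (*unugod*, *wafizaz*); -oz when the stem ends in a vowel (*irivdi*, *lebu*).
*ormurpi*: final sound = /i/, a vowel → -oz → *ormurpioz*.
The final sound of *nazfos* is /s/, which is a voiceless consonant, so the suffix is -so, giving *nazfosso*.
*muz*: final sound = /z/, a voiced consonant → -unu → *muzunu*.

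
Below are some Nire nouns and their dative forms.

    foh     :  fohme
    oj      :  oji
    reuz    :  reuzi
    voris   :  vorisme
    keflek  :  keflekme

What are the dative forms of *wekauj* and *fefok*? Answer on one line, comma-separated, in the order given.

wekauji, fefokme

The alternation tracks the final consonant of the stem — -me when the stem ends in a voiceless consonant (*foh*, *voris*, *keflek*); -i when the stem ends in a voiced consonant (*oj*, *reuz*).
*wekauj*: final consonant = /j/, voiced → -i → *wekauji*.
Since the final consonant of *fefok* is /k/ (voiceless), it takes -me, giving *fefokme*.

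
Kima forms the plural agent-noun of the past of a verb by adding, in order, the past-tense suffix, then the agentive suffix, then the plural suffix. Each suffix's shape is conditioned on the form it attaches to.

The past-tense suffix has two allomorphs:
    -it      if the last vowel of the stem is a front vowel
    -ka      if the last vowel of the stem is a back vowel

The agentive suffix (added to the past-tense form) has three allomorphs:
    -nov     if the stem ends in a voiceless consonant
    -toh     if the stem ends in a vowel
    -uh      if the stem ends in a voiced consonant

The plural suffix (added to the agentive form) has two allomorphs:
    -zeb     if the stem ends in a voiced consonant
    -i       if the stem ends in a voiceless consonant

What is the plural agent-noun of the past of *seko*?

Since the last vowel of *seko* is /o/ (a back vowel), it takes -ka, giving *sekoka*.
The past-tense form *sekoka*: final sound = /a/, a vowel → -toh → *sekokatoh*.
The agentive form *sekokatoh* — final consonant /h/ (voiceless) → -i → *sekokatohi*.

sekokatohi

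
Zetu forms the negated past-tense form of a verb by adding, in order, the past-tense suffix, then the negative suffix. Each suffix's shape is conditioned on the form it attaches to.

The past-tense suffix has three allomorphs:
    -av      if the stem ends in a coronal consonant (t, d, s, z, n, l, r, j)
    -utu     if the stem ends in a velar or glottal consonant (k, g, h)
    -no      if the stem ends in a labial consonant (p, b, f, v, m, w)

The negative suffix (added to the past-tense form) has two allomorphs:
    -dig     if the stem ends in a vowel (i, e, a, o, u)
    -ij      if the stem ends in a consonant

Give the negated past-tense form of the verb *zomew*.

Since the final consonant of *zomew* is /w/ (labial), it takes -no, giving *zomewno*.
The past-tense form *zomewno*: final sound = /o/, a vowel → -dig → *zomewnodig*.

zomewnodig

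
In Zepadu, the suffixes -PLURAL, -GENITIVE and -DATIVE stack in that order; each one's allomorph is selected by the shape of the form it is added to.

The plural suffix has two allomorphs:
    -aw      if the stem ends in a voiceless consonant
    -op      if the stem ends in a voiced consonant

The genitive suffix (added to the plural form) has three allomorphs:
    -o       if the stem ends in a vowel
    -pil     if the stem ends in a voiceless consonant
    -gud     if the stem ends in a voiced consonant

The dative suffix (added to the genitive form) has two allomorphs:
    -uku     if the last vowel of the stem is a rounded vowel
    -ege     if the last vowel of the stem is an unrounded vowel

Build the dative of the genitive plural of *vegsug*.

Since the final consonant of *vegsug* is /g/ (voiced), it takes -op, giving *vegsugop*.
The plural form *vegsugop*: final sound = /p/, a voiceless consonant → -pil → *vegsugoppil*.
The genitive form *vegsugoppil* — last vowel /i/ (an unrounded vowel) → -ege → *vegsugoppilege*.

vegsugoppilege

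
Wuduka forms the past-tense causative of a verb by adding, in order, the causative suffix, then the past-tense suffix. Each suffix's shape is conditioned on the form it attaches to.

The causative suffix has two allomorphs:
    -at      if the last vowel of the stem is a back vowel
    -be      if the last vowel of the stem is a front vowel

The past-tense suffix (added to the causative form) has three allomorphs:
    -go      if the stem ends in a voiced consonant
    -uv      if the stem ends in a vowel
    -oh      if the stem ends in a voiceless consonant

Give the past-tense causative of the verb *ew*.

The last vowel of *ew* is /e/, which is a front vowel, so the causative suffix is -be, giving *ewbe*.
The final sound of the causative form *ewbe* is /e/, which is a vowel, so the past-tense suffix is -uv, giving *ewbeuv*.

ewbeuv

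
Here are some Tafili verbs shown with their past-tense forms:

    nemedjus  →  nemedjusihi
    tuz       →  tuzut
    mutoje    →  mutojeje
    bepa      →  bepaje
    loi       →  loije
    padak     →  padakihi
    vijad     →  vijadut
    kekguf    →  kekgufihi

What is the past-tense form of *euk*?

eukihi

The pattern is voicing of the final sound: -ihi when the stem ends in a voiceless consonant (*nemedjus*, *padak*, *kekguf*); -ut when the stem ends in a voiced consonant (*tuz*, *vijad*); -je when the stem ends in a vowel (*mutoje*, *bepa*, *loi*).
Since the final sound of *euk* is /k/ (a voiceless consonant), it takes -ihi, giving *eukihi*.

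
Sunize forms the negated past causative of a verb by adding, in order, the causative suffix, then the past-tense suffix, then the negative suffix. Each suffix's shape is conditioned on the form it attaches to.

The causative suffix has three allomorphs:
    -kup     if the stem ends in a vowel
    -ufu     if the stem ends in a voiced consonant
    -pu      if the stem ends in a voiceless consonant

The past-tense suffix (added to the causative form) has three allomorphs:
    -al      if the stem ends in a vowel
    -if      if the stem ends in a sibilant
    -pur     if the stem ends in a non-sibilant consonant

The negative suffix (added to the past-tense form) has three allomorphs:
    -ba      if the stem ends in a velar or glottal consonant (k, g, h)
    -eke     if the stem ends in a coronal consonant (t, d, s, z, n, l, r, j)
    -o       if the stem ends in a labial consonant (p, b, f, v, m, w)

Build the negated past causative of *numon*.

numonufualeke

Since the final sound of *numon* is /n/ (a voiced consonant), it takes -ufu, giving *numonufu*.
The causative form *numonufu*: final sound = /u/, a vowel → -al → *numonufual*.
Since the final consonant of the past-tense form *numonufual* is /l/ (coronal), it takes -eke, giving *numonufualeke*.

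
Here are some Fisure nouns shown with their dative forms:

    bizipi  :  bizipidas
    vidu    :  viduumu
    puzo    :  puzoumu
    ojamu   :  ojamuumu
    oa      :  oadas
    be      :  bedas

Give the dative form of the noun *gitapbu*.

The pattern is rounding harmony: -umu when the last vowel of the stem is a rounded vowel (*vidu*, *puzo*, *ojamu*); -das when the last vowel of the stem is an unrounded vowel (*bizipi*, *oa*, *be*).
The last vowel of *gitapbu* is /u/, which is a rounded vowel, so the suffix is -umu, giving *gitapbuumu*.

gitapbuumu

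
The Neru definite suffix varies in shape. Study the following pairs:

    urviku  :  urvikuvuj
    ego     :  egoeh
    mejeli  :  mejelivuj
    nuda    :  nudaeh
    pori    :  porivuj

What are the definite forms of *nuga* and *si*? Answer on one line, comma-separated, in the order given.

nugaeh, sivuj

The pattern is height harmony: -vuj when the last vowel of the stem is a high vowel (*urviku*, *mejeli*, *pori*); -eh when the last vowel of the stem is a non-high vowel (*ego*, *nuda*).
*nuga*: last vowel = /a/, a non-high vowel → -eh → *nugaeh*.
*si* — last vowel /i/ (a high vowel) → -vuj → *sivuj*.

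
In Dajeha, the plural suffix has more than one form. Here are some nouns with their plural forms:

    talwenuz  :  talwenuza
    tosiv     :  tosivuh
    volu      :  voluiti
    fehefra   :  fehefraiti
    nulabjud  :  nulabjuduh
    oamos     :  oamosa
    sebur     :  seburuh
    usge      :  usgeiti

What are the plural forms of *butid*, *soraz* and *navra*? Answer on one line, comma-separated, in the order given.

butiduh, soraza, navraiti

The suffix is conditioned by the final sound: -a when the stem ends in a sibilant (*talwenuz*, *oamos*); -uh when the stem ends in a non-sibilant consonant (*tosiv*, *nulabjud*, *sebur*); -iti when the stem ends in a vowel (*volu*, *fehefra*, *usge*).
*butid*: final sound = /d/, a non-sibilant consonant → -uh → *butiduh*.
*soraz* — final sound /z/ (a sibilant) → -a → *soraza*.
The final sound of *navra* is /a/, which is a vowel, so the suffix is -iti, giving *navraiti*.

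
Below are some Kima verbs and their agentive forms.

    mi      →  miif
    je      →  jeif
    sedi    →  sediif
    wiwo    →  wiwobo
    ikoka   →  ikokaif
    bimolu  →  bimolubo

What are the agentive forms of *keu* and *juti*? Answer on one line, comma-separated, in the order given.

keubo, jutiif

The suffix is conditioned by the last vowel: -bo when the last vowel of the stem is a rounded vowel (*wiwo*, *bimolu*); -if when the last vowel of the stem is an unrounded vowel (*mi*, *je*, *sedi*, *ikoka*).
The last vowel of *keu* is /u/, which is a rounded vowel, so the suffix is -bo, giving *keubo*.
The last vowel of *juti* is /i/, which is an unrounded vowel, so the suffix is -if, giving *jutiif*.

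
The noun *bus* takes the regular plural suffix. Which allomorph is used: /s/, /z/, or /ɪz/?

The stem *bus* ends in a sibilant (/s, z, ʃ, ʒ, tʃ, dʒ/).
The plural suffix surfaces as /ɪz/ after sibilants, /s/ after other voiceless consonants, and /z/ after other voiced sounds.
So the plural -s on *bus* is pronounced /ɪz/.

/ɪz/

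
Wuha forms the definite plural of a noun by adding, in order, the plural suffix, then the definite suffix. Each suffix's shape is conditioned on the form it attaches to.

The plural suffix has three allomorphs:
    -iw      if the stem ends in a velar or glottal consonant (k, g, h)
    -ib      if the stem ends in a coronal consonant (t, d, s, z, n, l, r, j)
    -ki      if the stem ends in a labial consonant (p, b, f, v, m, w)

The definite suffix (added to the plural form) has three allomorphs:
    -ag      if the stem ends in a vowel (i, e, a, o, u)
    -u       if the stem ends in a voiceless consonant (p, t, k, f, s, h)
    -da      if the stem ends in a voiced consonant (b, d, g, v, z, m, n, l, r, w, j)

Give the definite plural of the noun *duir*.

The final consonant of *duir* is /r/, which is coronal, so the plural suffix is -ib, giving *duirib*.
Since the final sound of the plural form *duirib* is /b/ (a voiced consonant), it takes -da, giving *duiribda*.

duiribda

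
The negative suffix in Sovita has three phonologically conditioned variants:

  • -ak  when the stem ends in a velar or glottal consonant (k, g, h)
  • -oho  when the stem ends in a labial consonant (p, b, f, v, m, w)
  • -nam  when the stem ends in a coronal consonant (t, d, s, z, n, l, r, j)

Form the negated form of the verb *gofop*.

gofopoho

Since the final consonant of *gofop* is /p/ (labial), it takes -oho, giving *gofopoho*.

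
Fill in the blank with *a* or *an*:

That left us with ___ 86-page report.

The indefinite article is chosen by the initial *sound* of the following word, not its spelling.
The number *86* is spoken "eighty-…", beginning with /ˈeɪti/ — a vowel sound.
So the article is *an*: That left us with an 86-page report.

an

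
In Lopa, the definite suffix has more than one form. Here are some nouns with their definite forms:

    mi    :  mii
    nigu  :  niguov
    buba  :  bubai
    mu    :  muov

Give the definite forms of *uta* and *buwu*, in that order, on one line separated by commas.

Looking at the last vowel of each stem: -ov when the last vowel of the stem is a rounded vowel (*nigu*, *mu*); -i when the last vowel of the stem is an unrounded vowel (*mi*, *buba*).
Since the last vowel of *uta* is /a/ (an unrounded vowel), it takes -i, giving *utai*.
*buwu* — last vowel /u/ (a rounded vowel) → -ov → *buwuov*.

utai, buwuov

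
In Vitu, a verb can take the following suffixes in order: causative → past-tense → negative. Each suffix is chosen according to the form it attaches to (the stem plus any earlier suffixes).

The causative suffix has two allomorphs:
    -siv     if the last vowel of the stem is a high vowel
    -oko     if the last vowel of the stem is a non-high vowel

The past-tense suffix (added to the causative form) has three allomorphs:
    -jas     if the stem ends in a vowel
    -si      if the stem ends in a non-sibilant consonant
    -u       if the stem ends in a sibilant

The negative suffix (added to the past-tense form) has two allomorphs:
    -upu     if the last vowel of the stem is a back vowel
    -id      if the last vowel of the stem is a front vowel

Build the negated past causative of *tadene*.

tadeneokojasupu

*tadene*: last vowel = /e/, a non-high vowel → -oko → *tadeneoko*.
The final sound of the causative form *tadeneoko* is /o/, which is a vowel, so the past-tense suffix is -jas, giving *tadeneokojas*.
The last vowel of the past-tense form *tadeneokojas* is /a/, which is a back vowel, so the negative suffix is -upu, giving *tadeneokojasupu*.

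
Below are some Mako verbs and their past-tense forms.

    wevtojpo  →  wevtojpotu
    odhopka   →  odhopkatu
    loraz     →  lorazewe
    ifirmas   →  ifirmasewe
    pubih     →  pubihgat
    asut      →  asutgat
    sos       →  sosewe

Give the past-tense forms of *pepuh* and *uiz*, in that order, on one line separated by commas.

pepuhgat, uizewe

The suffix is conditioned by the final sound: -ewe when the stem ends in a sibilant (*loraz*, *ifirmas*, *sos*); -gat when the stem ends in a non-sibilant consonant (*pubih*, *asut*); -tu when the stem ends in a vowel (*wevtojpo*, *odhopka*).
*pepuh* — final sound /h/ (a non-sibilant consonant) → -gat → *pepuhgat*.
*uiz*: final sound = /z/, a sibilant → -ewe → *uizewe*.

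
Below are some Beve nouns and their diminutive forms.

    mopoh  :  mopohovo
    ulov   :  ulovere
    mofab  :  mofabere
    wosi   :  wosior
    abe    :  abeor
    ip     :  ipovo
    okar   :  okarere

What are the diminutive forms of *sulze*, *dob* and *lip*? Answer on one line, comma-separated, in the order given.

The alternation tracks the final sound of the stem — -ovo when the stem ends in a voiceless consonant (*mopoh*, *ip*); -ere when the stem ends in a voiced consonant (*ulov*, *mofab*, *okar*); -or when the stem ends in a vowel (*wosi*, *abe*).
The final sound of *sulze* is /e/, which is a vowel, so the suffix is -or, giving *sulzeor*.
*dob* — final sound /b/ (a voiced consonant) → -ere → *dobere*.
*lip*: final sound = /p/, a voiceless consonant → -ovo → *lipovo*.

sulzeor, dobere, lipovo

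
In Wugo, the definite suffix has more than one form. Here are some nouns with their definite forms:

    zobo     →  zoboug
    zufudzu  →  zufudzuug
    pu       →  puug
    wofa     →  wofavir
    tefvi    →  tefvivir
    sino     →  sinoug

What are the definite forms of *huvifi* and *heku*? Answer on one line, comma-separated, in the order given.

huvifivir, hekuug

The pattern is rounding harmony: -ug when the last vowel of the stem is a rounded vowel (*zobo*, *zufudzu*, *pu*, *sino*); -vir when the last vowel of the stem is an unrounded vowel (*wofa*, *tefvi*).
The last vowel of *huvifi* is /i/, which is an unrounded vowel, so the suffix is -vir, giving *huvifivir*.
Since the last vowel of *heku* is /u/ (a rounded vowel), it takes -ug, giving *hekuug*.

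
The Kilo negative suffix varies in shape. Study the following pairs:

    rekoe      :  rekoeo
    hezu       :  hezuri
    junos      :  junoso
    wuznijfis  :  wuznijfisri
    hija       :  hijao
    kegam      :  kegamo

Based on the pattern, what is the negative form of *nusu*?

nusuri

The alternation tracks the last vowel of the stem — -ri when the last vowel of the stem is a high vowel (*hezu*, *wuznijfis*); -o when the last vowel of the stem is a non-high vowel (*rekoe*, *junos*, *hija*, *kegam*).
The last vowel of *nusu* is /u/, which is a high vowel, so the suffix is -ri, giving *nusuri*.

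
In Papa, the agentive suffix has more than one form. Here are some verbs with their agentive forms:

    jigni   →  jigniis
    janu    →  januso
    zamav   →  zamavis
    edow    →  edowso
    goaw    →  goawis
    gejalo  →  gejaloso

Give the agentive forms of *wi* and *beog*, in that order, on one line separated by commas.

The alternation tracks the last vowel of the stem — -so when the last vowel of the stem is a rounded vowel (*janu*, *edow*, *gejalo*); -is when the last vowel of the stem is an unrounded vowel (*jigni*, *zamav*, *goaw*).
*wi*: last vowel = /i/, an unrounded vowel → -is → *wiis*.
Since the last vowel of *beog* is /o/ (a rounded vowel), it takes -so, giving *beogso*.

wiis, beogso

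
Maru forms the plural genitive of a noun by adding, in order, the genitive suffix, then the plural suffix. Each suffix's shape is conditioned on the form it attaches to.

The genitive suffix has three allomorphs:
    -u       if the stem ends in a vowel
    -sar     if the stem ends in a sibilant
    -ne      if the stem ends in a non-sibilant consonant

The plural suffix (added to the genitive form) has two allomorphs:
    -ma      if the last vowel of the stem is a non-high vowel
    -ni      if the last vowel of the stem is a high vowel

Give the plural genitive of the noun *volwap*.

The final sound of *volwap* is /p/, which is a non-sibilant consonant, so the genitive suffix is -ne, giving *volwapne*.
The genitive form *volwapne*: last vowel = /e/, a non-high vowel → -ma → *volwapnema*.

volwapnema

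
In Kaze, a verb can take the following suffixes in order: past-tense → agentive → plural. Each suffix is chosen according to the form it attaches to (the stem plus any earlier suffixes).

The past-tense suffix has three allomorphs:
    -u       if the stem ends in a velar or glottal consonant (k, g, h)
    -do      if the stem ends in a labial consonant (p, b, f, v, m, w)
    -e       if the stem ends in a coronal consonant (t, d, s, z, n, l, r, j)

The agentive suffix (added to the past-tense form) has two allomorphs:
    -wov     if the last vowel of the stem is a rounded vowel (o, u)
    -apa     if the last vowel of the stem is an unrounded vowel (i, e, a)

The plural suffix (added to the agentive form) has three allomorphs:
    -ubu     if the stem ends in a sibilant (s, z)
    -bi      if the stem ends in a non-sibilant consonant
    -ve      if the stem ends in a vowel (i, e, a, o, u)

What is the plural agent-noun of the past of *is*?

The final consonant of *is* is /s/, which is coronal, so the past-tense suffix is -e, giving *ise*.
The past-tense form *ise* — last vowel /e/ (an unrounded vowel) → -apa → *iseapa*.
The agentive form *iseapa* — final sound /a/ (a vowel) → -ve → *iseapave*.

iseapave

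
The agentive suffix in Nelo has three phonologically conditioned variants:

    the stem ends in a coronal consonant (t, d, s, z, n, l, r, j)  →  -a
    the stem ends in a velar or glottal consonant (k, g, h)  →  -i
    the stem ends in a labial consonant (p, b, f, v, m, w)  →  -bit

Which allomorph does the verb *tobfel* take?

-a

The final consonant of *tobfel* is /l/, which is coronal, so the suffix is -a.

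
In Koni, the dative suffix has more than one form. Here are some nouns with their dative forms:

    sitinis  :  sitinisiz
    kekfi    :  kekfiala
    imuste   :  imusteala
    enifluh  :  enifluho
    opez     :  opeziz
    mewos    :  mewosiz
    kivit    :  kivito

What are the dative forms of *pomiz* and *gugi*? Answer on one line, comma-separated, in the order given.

The suffix is conditioned by the final sound: -iz when the stem ends in a sibilant (*sitinis*, *opez*, *mewos*); -o when the stem ends in a non-sibilant consonant (*enifluh*, *kivit*); -ala when the stem ends in a vowel (*kekfi*, *imuste*).
Since the final sound of *pomiz* is /z/ (a sibilant), it takes -iz, giving *pomiziz*.
*gugi* — final sound /i/ (a vowel) → -ala → *gugiala*.

pomiziz, gugiala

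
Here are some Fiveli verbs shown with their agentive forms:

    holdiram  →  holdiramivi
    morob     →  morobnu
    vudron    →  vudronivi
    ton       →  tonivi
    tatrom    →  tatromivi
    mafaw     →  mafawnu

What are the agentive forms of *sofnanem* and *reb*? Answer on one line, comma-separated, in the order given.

The suffix is conditioned by the final consonant: -ivi when the stem ends in a nasal (*holdiram*, *vudron*, *ton*, *tatrom*); -nu when the stem ends in a non-nasal consonant (*morob*, *mafaw*).
Since the final consonant of *sofnanem* is /m/ (a nasal), it takes -ivi, giving *sofnanemivi*.
Since the final consonant of *reb* is /b/ (non-nasal), it takes -nu, giving *rebnu*.

sofnanemivi, rebnu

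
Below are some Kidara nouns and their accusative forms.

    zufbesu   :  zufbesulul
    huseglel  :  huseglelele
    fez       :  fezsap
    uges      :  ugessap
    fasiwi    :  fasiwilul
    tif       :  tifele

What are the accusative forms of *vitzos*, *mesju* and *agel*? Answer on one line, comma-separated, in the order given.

vitzossap, mesjulul, agelele

Looking at the final sound of each stem: -sap when the stem ends in a sibilant (*fez*, *uges*); -ele when the stem ends in a non-sibilant consonant (*huseglel*, *tif*); -lul when the stem ends in a vowel (*zufbesu*, *fasiwi*).
*vitzos* — final sound /s/ (a sibilant) → -sap → *vitzossap*.
The final sound of *mesju* is /u/, which is a vowel, so the suffix is -lul, giving *mesjulul*.
*agel* — final sound /l/ (a non-sibilant consonant) → -ele → *agelele*.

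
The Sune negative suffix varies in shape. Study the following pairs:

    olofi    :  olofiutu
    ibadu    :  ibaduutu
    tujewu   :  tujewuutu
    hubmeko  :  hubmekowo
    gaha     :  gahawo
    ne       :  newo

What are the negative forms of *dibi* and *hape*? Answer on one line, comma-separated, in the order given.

The pattern is height harmony: -utu when the last vowel of the stem is a high vowel (*olofi*, *ibadu*, *tujewu*); -wo when the last vowel of the stem is a non-high vowel (*hubmeko*, *gaha*, *ne*).
The last vowel of *dibi* is /i/, which is a high vowel, so the suffix is -utu, giving *dibiutu*.
*hape*: last vowel = /e/, a non-high vowel → -wo → *hapewo*.

dibiutu, hapewo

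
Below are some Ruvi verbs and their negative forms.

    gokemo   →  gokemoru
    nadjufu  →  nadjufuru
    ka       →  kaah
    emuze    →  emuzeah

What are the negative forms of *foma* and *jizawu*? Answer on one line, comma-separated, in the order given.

fomaah, jizawuru

The pattern is rounding harmony: -ru when the last vowel of the stem is a rounded vowel (*gokemo*, *nadjufu*); -ah when the last vowel of the stem is an unrounded vowel (*ka*, *emuze*).
*foma*: last vowel = /a/, an unrounded vowel → -ah → *fomaah*.
*jizawu* — last vowel /u/ (a rounded vowel) → -ru → *jizawuru*.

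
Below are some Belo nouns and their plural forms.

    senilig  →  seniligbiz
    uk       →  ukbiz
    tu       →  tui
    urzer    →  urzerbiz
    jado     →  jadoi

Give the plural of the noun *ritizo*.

ritizoi

Looking at the final sound of each stem: -biz when the stem ends in a consonant (*senilig*, *uk*, *urzer*); -i when the stem ends in a vowel (*tu*, *jado*).
*ritizo* — final sound /o/ (a vowel) → -i → *ritizoi*.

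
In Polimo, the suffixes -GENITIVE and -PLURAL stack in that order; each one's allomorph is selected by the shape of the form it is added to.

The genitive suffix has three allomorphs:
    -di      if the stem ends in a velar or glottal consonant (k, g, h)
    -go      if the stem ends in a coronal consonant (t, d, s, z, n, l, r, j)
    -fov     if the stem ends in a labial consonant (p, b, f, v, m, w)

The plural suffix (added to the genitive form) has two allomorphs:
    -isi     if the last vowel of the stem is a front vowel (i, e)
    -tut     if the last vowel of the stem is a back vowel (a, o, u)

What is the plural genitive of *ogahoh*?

Since the final consonant of *ogahoh* is /h/ (velar/glottal), it takes -di, giving *ogahohdi*.
The last vowel of the genitive form *ogahohdi* is /i/, which is a front vowel, so the plural suffix is -isi, giving *ogahohdiisi*.

ogahohdiisi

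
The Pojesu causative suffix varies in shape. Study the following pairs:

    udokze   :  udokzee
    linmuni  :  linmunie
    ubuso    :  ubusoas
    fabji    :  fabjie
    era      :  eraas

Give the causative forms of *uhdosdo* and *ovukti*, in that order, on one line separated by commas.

The alternation tracks the last vowel of the stem — -e when the last vowel of the stem is a front vowel (*udokze*, *linmuni*, *fabji*); -as when the last vowel of the stem is a back vowel (*ubuso*, *era*).
Since the last vowel of *uhdosdo* is /o/ (a back vowel), it takes -as, giving *uhdosdoas*.
*ovukti* — last vowel /i/ (a front vowel) → -e → *ovuktie*.

uhdosdoas, ovuktie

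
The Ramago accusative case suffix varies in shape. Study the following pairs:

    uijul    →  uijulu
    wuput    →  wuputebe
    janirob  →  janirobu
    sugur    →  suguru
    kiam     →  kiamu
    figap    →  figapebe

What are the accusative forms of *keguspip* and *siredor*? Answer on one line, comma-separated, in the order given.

The pattern is voicing of the final consonant: -ebe when the stem ends in a voiceless consonant (*wuput*, *figap*); -u when the stem ends in a voiced consonant (*uijul*, *janirob*, *sugur*, *kiam*).
Since the final consonant of *keguspip* is /p/ (voiceless), it takes -ebe, giving *keguspipebe*.
*siredor* — final consonant /r/ (voiced) → -u → *siredoru*.

keguspipebe, siredoru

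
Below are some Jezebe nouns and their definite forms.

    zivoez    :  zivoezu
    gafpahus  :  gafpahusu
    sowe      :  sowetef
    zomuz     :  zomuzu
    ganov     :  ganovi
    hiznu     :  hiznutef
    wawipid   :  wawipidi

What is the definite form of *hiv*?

The pattern is sibilance of the final sound: -u when the stem ends in a sibilant (*zivoez*, *gafpahus*, *zomuz*); -i when the stem ends in a non-sibilant consonant (*ganov*, *wawipid*); -tef when the stem ends in a vowel (*sowe*, *hiznu*).
*hiv*: final sound = /v/, a non-sibilant consonant → -i → *hivi*.

hivi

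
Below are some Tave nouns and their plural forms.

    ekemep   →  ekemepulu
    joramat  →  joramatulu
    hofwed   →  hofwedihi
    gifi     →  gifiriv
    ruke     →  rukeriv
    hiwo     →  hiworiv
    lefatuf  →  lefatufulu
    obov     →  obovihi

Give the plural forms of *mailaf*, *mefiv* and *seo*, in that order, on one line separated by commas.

The suffix is conditioned by the final sound: -ulu when the stem ends in a voiceless consonant (*ekemep*, *joramat*, *lefatuf*); -ihi when the stem ends in a voiced consonant (*hofwed*, *obov*); -riv when the stem ends in a vowel (*gifi*, *ruke*, *hiwo*).
*mailaf*: final sound = /f/, a voiceless consonant → -ulu → *mailafulu*.
*mefiv* — final sound /v/ (a voiced consonant) → -ihi → *mefivihi*.
*seo* — final sound /o/ (a vowel) → -riv → *seoriv*.

mailafulu, mefivihi, seoriv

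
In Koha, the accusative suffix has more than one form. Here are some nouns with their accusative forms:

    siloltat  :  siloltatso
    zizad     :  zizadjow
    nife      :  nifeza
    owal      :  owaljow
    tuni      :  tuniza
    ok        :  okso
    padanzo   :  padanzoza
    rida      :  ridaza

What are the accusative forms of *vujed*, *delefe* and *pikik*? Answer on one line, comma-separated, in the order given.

The alternation tracks the final sound of the stem — -so when the stem ends in a voiceless consonant (*siloltat*, *ok*); -jow when the stem ends in a voiced consonant (*zizad*, *owal*); -za when the stem ends in a vowel (*nife*, *tuni*, *padanzo*, *rida*).
Since the final sound of *vujed* is /d/ (a voiced consonant), it takes -jow, giving *vujedjow*.
The final sound of *delefe* is /e/, which is a vowel, so the suffix is -za, giving *delefeza*.
Since the final sound of *pikik* is /k/ (a voiceless consonant), it takes -so, giving *pikikso*.

vujedjow, delefeza, pikikso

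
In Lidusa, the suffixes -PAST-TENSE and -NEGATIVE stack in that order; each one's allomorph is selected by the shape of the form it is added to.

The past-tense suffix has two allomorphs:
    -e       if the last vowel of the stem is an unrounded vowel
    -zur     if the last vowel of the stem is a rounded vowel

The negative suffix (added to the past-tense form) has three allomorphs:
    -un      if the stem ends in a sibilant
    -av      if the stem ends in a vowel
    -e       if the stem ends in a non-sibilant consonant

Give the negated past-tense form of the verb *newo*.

*newo* — last vowel /o/ (a rounded vowel) → -zur → *newozur*.
The past-tense form *newozur* — final sound /r/ (a non-sibilant consonant) → -e → *newozure*.

newozure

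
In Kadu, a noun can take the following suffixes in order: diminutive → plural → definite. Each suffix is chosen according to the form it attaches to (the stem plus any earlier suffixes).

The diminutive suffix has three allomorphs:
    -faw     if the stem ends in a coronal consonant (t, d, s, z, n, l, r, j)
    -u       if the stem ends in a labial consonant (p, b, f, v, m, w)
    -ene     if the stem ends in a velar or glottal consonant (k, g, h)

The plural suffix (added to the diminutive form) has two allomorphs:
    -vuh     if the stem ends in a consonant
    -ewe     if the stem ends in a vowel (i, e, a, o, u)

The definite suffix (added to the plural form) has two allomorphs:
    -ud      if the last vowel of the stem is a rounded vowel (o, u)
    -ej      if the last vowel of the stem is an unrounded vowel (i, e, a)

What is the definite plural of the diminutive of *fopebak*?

The final consonant of *fopebak* is /k/, which is velar/glottal, so the diminutive suffix is -ene, giving *fopebakene*.
The diminutive form *fopebakene* — final sound /e/ (a vowel) → -ewe → *fopebakeneewe*.
The plural form *fopebakeneewe* — last vowel /e/ (an unrounded vowel) → -ej → *fopebakeneeweej*.

fopebakeneeweej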